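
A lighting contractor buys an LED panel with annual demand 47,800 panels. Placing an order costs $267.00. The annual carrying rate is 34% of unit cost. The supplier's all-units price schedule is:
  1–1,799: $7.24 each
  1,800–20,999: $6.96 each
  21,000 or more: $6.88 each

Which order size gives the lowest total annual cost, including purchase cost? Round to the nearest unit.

Holding cost per unit per year at price C is H = 0.34·C.
Candidates are each tier's EOQ (if it falls in that tier) and each price-break quantity.
Tier 1 ($7.24): EOQ = 3220.1 exceeds tier's upper bound 1799, so this tier is dominated.
EOQ at $6.96 = 3284.3 (feasible in tier 2): TC = 47,800×$6.96 + (47,800/3284.3)×267 + (3284.3/2)×0.34×$6.96 = $340,459.93.
EOQ at $6.88 = 3303.3 < 21000, so use break Q=21000: TC = 47,800×$6.88 + (47,800/21000.0)×267 + (21000.0/2)×0.34×$6.88 = $354,033.34.
Lowest total cost is $340,459.93 at Q = 3284.3.

Q* ≈ 3,284 panels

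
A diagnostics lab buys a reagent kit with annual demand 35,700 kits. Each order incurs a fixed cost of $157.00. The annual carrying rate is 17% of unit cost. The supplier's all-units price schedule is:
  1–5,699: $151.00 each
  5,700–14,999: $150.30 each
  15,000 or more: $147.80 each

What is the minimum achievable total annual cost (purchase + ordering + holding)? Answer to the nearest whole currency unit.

TC* ≈ $5,407,663

Holding cost per unit per year at price C is H = 0.17·C.
Candidates are each tier's EOQ (if it falls in that tier) and each price-break quantity.
EOQ at $151.00 = 660.8 (feasible in tier 1): TC = 35,700×$151.00 + (35,700/660.8)×157 + (660.8/2)×0.17×$151.00 = $5,407,663.36.
EOQ at $150.30 = 662.4 < 5700, so use break Q=5700: TC = 35,700×$150.30 + (35,700/5700.0)×157 + (5700.0/2)×0.17×$150.30 = $5,439,513.67.
EOQ at $147.80 = 667.9 < 15000, so use break Q=15000: TC = 35,700×$147.80 + (35,700/15000.0)×157 + (15000.0/2)×0.17×$147.80 = $5,465,278.66.
Lowest total cost among the candidates is at Q = 660.8.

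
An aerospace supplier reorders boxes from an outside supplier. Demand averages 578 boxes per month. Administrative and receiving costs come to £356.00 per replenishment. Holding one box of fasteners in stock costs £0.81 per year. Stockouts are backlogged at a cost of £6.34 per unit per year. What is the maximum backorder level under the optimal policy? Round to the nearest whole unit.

S* ≈ 297 boxes

Annual demand D = 578 × 12 = 6,936.
With planned backorders, Q* = √(2DS/H) · √((H+B)/B).
√(2DS/H) = √(2 × 6,936 × 356 / 0.81) = 2469.176.
√((H+B)/B) = √((0.81+6.34)/6.34) = 1.0620.
Q* ≈ 2622.167.
S* = Q* · H/(H+B) = 2622.167 × 0.81/7.15 ≈ 297.057.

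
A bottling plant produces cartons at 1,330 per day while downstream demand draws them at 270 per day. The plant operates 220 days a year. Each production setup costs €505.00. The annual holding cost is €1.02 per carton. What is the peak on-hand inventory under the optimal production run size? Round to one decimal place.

Annual demand D = 270 × 220 = 59,400.
Production build-up factor (1 − d/p) = 1 − 270/1,330 = 0.7970.
Q* = √(2DS / (H(1 − d/p))) = √(2 × 59,400 × 505 / (1.02 × 0.7970)).
= √(59,994,000 / 0.8129) ≈ 8590.664.
Maximum inventory = Q*(1 − d/p) = 8590.664 × 0.7970 ≈ 6846.694.

I_max ≈ 6,846.7 cartons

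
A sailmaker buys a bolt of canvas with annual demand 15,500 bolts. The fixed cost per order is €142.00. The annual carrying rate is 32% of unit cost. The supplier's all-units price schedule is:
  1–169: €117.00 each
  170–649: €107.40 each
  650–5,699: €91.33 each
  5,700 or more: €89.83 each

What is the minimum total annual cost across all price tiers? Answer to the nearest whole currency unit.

TC* ≈ €1,428,499

Holding cost per unit per year at price C is H = 0.32·C.
Candidates are each tier's EOQ (if it falls in that tier) and each price-break quantity.
Tier 1 (€117.00): EOQ = 342.9 exceeds tier's upper bound 169, so this tier is dominated.
EOQ at €107.40 = 357.9 (feasible in tier 2): TC = 15,500×€107.40 + (15,500/357.9)×142 + (357.9/2)×0.32×€107.40 = €1,676,999.92.
EOQ at €91.33 = 388.1 < 650, so use break Q=650: TC = 15,500×€91.33 + (15,500/650.0)×142 + (650.0/2)×0.32×€91.33 = €1,428,499.47.
EOQ at €89.83 = 391.3 < 5700, so use break Q=5700: TC = 15,500×€89.83 + (15,500/5700.0)×142 + (5700.0/2)×0.32×€89.83 = €1,474,676.10.
Lowest total cost among the candidates is at Q = 650.0.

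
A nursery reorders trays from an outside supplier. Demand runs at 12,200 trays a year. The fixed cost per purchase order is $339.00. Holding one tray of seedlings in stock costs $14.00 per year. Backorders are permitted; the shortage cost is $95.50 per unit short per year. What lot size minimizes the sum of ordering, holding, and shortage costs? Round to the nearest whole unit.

Q* ≈ 823 trays

With planned backorders, Q* = √(2DS/H) · √((H+B)/B).
√(2DS/H) = √(2 × 12,200 × 339 / 14) = 768.654.
√((H+B)/B) = √((14+95.5)/95.5) = 1.0708.
Q* ≈ 823.069.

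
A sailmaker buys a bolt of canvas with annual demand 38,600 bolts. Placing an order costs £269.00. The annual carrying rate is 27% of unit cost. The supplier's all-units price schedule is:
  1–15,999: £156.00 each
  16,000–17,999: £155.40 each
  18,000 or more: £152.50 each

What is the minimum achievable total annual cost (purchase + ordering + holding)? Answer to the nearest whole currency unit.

Holding cost per unit per year at price C is H = 0.27·C.
For each price level, check whether its EOQ is feasible; otherwise the best quantity at that price is the breakpoint.
EOQ at £156.00 = 702.2 (feasible in tier 1): TC = 38,600×£156.00 + (38,600/702.2)×269 + (702.2/2)×0.27×£156.00 = £6,051,175.29.
EOQ at £155.40 = 703.5 < 16000, so use break Q=16000: TC = 38,600×£155.40 + (38,600/16000.0)×269 + (16000.0/2)×0.27×£155.40 = £6,334,752.96.
EOQ at £152.50 = 710.2 < 18000, so use break Q=18000: TC = 38,600×£152.50 + (38,600/18000.0)×269 + (18000.0/2)×0.27×£152.50 = £6,257,651.86.
Lowest total cost among the candidates is at Q = 702.2.

TC* ≈ £6,051,175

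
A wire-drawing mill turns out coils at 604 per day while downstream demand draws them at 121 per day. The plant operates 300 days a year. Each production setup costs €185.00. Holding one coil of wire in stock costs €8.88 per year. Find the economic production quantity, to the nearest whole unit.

Q* ≈ 1,375 coils

Annual demand D = 121 × 300 = 36,300.
Production build-up factor (1 − d/p) = 1 − 121/604 = 0.7997.
Q* = √(2DS / (H(1 − d/p))) = √(2 × 36,300 × 185 / (8.88 × 0.7997)).
= √(13,431,000 / 7.1011) ≈ 1375.285.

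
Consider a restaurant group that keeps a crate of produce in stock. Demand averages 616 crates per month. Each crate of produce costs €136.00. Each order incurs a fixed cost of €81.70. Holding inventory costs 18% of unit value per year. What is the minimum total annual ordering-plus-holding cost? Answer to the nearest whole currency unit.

TC* ≈ €5,438

Annual demand D = 616 × 12 = 7,392.
Holding cost H = 0.18 × €136.00 = €24.4800 per unit per year.
EOQ = √(2DS/H) = √(2 × 7,392 × 81.7 / 24.48) ≈ 222.13.
At Q*, ordering cost (D/Q*)S equals holding cost (Q*/2)H, each = √(DSH/2).
Minimum total = √(2DSH) = √(2 × 7,392 × 81.7 × 24.48) ≈ 5437.668.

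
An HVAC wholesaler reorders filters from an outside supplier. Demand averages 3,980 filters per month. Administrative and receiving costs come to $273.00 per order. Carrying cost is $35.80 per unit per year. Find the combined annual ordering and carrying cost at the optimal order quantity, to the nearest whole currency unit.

TC* ≈ $30,554

Annual demand D = 3,980 × 12 = 47,760.
The optimal lot size = √(2DS/H) = √(2 × 47,760 × 273 / 35.8) ≈ 853.47.
At the optimum the two cost components are equal, so total cost = 2·(Q*/2)H = Q*·H.
Minimum total = √(2DSH) = √(2 × 47,760 × 273 × 35.8) ≈ 30554.135.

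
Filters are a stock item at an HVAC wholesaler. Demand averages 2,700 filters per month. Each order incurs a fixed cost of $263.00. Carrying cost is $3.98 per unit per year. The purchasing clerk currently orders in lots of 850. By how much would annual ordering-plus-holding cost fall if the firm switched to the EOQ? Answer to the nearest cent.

Extra cost ≈ $3,480.62 per year

Annual demand D = 2,700 × 12 = 32,400.
EOQ = √(2DS/H) = √(2 × 32,400 × 263 / 3.98) ≈ 2069.30.
Cost at Q* = (D/Q*)S + (Q*/2)H = √(2DSH) ≈ $8,235.82.
Cost at Q = 850: (32,400/850)×263 + (850/2)×3.98 = $10,024.94 + $1,691.50 = $11,716.44.
Excess = $11,716.44 − $8,235.82 = $3,480.62.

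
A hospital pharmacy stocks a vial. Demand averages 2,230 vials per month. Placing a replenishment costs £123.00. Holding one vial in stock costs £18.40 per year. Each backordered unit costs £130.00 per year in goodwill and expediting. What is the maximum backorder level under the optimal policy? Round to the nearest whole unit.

S* ≈ 79 vials

Annual demand D = 2,230 × 12 = 26,760.
With planned backorders, Q* = √(2DS/H) · √((H+B)/B).
√(2DS/H) = √(2 × 26,760 × 123 / 18.4) = 598.138.
√((H+B)/B) = √((18.4+130)/130) = 1.0684.
Q* ≈ 639.068.
S* = Q* · H/(H+B) = 639.068 × 18.4/148.4 ≈ 79.238.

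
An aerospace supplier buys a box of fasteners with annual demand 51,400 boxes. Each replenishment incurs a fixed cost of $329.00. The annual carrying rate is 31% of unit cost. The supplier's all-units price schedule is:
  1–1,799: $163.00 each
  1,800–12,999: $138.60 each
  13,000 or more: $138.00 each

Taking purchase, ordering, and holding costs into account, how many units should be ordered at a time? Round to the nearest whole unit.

Holding cost per unit per year at price C is H = 0.31·C.
Candidates are each tier's EOQ (if it falls in that tier) and each price-break quantity.
EOQ at $163.00 = 818.1 (feasible in tier 1): TC = 51,400×$163.00 + (51,400/818.1)×329 + (818.1/2)×0.31×$163.00 = $8,419,539.87.
EOQ at $138.60 = 887.2 < 1800, so use break Q=1800: TC = 51,400×$138.60 + (51,400/1800.0)×329 + (1800.0/2)×0.31×$138.60 = $7,172,104.18.
EOQ at $138.00 = 889.1 < 13000, so use break Q=13000: TC = 51,400×$138.00 + (51,400/13000.0)×329 + (13000.0/2)×0.31×$138.00 = $7,372,570.82.
Lowest total cost is $7,172,104.18 at Q = 1800.0.

Q* ≈ 1,800 boxes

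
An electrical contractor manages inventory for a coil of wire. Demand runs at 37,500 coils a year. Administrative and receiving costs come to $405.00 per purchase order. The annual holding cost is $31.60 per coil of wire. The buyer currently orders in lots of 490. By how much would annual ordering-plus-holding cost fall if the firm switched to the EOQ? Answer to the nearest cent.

Extra cost ≈ $7,755.45 per year

EOQ = √(2DS/H) = √(2 × 37,500 × 405 / 31.6) ≈ 980.43.
Cost at Q* = (D/Q*)S + (Q*/2)H = √(2DSH) ≈ $30,981.45.
Cost at Q = 490: (37,500/490)×405 + (490/2)×31.6 = $30,994.90 + $7,742.00 = $38,736.90.
Excess = $38,736.90 − $30,981.45 = $7,755.45.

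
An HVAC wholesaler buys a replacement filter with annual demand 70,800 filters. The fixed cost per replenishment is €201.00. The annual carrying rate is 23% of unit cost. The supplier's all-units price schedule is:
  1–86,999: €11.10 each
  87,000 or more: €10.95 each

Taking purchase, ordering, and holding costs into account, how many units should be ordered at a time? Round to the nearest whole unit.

Holding cost per unit per year at price C is H = 0.23·C.
Candidates are each tier's EOQ (if it falls in that tier) and each price-break quantity.
EOQ at €11.10 = 3338.9 (feasible in tier 1): TC = 70,800×€11.10 + (70,800/3338.9)×201 + (3338.9/2)×0.23×€11.10 = €794,404.23.
EOQ at €10.95 = 3361.7 < 87000, so use break Q=87000: TC = 70,800×€10.95 + (70,800/87000.0)×201 + (87000.0/2)×0.23×€10.95 = €884,978.32.
Lowest total cost is €794,404.23 at Q = 3338.9.

Q* ≈ 3,339 filters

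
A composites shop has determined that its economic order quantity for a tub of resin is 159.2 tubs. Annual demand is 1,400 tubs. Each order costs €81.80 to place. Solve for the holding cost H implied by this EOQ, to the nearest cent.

H ≈ €9.04

Squaring Q* = √(2DS/H) gives Q*² = 2DS/H.
From Q* = √(2DS/H): H = 2DS / Q*² = 2 × 1,400 × 81.8 / 159.2² = 9.0370.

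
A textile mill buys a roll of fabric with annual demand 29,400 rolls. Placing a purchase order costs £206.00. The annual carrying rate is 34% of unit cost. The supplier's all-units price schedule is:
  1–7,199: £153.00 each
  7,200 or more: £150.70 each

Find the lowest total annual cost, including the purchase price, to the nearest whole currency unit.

Holding cost per unit per year at price C is H = 0.34·C.
For each price level, check whether its EOQ is feasible; otherwise the best quantity at that price is the breakpoint.
EOQ at £153.00 = 482.5 (feasible in tier 1): TC = 29,400×£153.00 + (29,400/482.5)×206 + (482.5/2)×0.34×£153.00 = £4,523,301.95.
EOQ at £150.70 = 486.2 < 7200, so use break Q=7200: TC = 29,400×£150.70 + (29,400/7200.0)×206 + (7200.0/2)×0.34×£150.70 = £4,615,877.97.
Lowest total cost among the candidates is at Q = 482.5.

TC* ≈ £4,523,302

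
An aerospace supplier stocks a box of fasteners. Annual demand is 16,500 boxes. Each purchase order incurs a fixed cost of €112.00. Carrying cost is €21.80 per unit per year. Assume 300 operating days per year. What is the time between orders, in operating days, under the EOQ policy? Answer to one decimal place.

T ≈ 7.5 days

The optimal lot size = √(2DS/H) = √(2 × 16,500 × 112 / 21.8) ≈ 411.75.
Cycle time = Q*/D × 300 = 411.75 / 16,500 × 300 ≈ 7.486 days.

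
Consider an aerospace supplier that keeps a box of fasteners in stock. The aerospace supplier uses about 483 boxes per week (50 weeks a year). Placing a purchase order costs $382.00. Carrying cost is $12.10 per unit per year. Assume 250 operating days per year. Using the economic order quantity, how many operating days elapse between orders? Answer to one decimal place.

Annual demand D = 483 × 50 = 24,150.
The optimal lot size = √(2DS/H) = √(2 × 24,150 × 382 / 12.1) ≈ 1234.85.
Cycle time = Q*/D × 250 = 1234.85 / 24,150 × 250 ≈ 12.783 days.

T ≈ 12.8 days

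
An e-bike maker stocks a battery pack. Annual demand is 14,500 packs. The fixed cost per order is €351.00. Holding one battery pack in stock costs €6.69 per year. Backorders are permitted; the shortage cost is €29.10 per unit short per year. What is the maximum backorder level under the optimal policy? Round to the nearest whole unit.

S* ≈ 256 packs

With planned backorders, Q* = √(2DS/H) · √((H+B)/B).
√(2DS/H) = √(2 × 14,500 × 351 / 6.69) = 1233.501.
√((H+B)/B) = √((6.69+29.1)/29.1) = 1.1090.
Q* ≈ 1367.961.
S* = Q* · H/(H+B) = 1367.961 × 6.69/35.79 ≈ 255.704.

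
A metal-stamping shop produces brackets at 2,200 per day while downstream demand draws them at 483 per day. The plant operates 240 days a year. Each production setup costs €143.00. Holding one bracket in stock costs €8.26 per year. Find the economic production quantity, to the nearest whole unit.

Annual demand D = 483 × 240 = 115,920.
Production build-up factor (1 − d/p) = 1 − 483/2,200 = 0.7805.
Q* = √(2DS / (H(1 − d/p))) = √(2 × 115,920 × 143 / (8.26 × 0.7805)).
= √(33,153,120 / 6.4466) ≈ 2267.767.

Q* ≈ 2,268 brackets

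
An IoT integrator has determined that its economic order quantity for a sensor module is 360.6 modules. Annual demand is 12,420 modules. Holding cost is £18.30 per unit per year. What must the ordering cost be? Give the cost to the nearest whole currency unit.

The basic EOQ model gives Q* = √(2DS/H); rearrange for the unknown.
From Q* = √(2DS/H): S = Q*²H / (2D) = 360.6² × 18.3 / (2 × 12,420) = 95.7968.

S ≈ £96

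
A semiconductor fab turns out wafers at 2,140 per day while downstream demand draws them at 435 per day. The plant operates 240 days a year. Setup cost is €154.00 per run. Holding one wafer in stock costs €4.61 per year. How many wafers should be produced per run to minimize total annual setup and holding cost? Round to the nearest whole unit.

Annual demand D = 435 × 240 = 104,400.
Production build-up factor (1 − d/p) = 1 − 435/2,140 = 0.7967.
Q* = √(2DS / (H(1 − d/p))) = √(2 × 104,400 × 154 / (4.61 × 0.7967)).
= √(32,155,200 / 3.6729) ≈ 2958.829.

Q* ≈ 2,959 wafers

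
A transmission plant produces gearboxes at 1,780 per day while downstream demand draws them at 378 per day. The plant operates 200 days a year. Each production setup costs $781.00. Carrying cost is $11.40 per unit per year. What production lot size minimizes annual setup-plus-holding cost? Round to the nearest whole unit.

Q* ≈ 3,626 gearboxes

Annual demand D = 378 × 200 = 75,600.
Production build-up factor (1 − d/p) = 1 − 378/1,780 = 0.7876.
Q* = √(2DS / (H(1 − d/p))) = √(2 × 75,600 × 781 / (11.4 × 0.7876)).
= √(118,087,200 / 8.9791) ≈ 3626.477.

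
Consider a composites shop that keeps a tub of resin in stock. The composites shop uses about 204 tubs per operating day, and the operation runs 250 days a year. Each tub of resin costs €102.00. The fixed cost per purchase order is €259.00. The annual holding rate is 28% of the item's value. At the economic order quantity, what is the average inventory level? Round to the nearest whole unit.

Annual demand D = 204 × 250 = 51,000.
Holding cost H = 0.28 × €102.00 = €28.5600 per unit per year.
The optimal lot size = √(2DS/H) = √(2 × 51,000 × 259 / 28.56) ≈ 961.77.
Average inventory = Q*/2 ≈ 961.77 / 2 = 480.885.

Average inventory ≈ 481 tubs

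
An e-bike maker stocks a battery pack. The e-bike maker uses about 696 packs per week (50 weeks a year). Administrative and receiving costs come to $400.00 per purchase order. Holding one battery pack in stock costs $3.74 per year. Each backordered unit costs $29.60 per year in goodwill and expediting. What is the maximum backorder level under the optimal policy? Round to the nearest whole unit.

Annual demand D = 696 × 50 = 34,800.
With planned backorders, Q* = √(2DS/H) · √((H+B)/B).
√(2DS/H) = √(2 × 34,800 × 400 / 3.74) = 2728.342.
√((H+B)/B) = √((3.74+29.6)/29.6) = 1.0613.
Q* ≈ 2895.581.
S* = Q* · H/(H+B) = 2895.581 × 3.74/33.34 ≈ 324.819.

S* ≈ 325 packs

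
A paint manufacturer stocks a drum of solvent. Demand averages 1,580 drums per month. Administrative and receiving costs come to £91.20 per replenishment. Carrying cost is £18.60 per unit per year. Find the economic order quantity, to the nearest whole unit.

Annual demand D = 1,580 × 12 = 18,960.
EOQ = √(2DS / H) = √(2 × 18,960 × 91.2 / 18.6).
= √(3,458,304 / 18.6) = √185,930.3226 ≈ 431.196.

Q* ≈ 431 drums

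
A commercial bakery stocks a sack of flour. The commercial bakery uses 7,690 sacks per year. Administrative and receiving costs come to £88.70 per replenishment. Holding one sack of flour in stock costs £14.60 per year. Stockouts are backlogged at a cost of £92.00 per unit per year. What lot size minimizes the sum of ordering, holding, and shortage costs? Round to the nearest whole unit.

With planned backorders, Q* = √(2DS/H) · √((H+B)/B).
√(2DS/H) = √(2 × 7,690 × 88.7 / 14.6) = 305.678.
√((H+B)/B) = √((14.6+92)/92) = 1.0764.
Q* ≈ 329.040.

Q* ≈ 329 sacks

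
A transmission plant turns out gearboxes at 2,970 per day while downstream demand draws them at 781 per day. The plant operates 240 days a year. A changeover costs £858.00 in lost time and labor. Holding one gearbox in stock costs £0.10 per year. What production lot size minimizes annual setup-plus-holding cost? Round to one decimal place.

Annual demand D = 781 × 240 = 187,440.
Production build-up factor (1 − d/p) = 1 − 781/2,970 = 0.7370.
Q* = √(2DS / (H(1 − d/p))) = √(2 × 187,440 × 858 / (0.1 × 0.7370)).
= √(321,647,040 / 0.0737) ≈ 66060.997.

Q* ≈ 66,061.0 gearboxes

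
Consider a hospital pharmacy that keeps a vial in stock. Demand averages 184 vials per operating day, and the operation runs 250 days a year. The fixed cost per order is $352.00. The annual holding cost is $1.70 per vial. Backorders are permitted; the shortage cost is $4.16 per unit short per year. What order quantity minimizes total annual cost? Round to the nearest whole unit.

Q* ≈ 5,180 vials

Annual demand D = 184 × 250 = 46,000.
With planned backorders, Q* = √(2DS/H) · √((H+B)/B).
√(2DS/H) = √(2 × 46,000 × 352 / 1.7) = 4364.563.
√((H+B)/B) = √((1.7+4.16)/4.16) = 1.1869.
Q* ≈ 5180.157.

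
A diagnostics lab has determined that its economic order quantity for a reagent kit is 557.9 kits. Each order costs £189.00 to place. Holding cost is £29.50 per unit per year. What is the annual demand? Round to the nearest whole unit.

D ≈ 24,291 kits per year

Invert the EOQ relation Q*² = 2DS/H.
From Q* = √(2DS/H): D = Q*²H / (2S) = 557.9² × 29.5 / (2 × 189) = 24290.863.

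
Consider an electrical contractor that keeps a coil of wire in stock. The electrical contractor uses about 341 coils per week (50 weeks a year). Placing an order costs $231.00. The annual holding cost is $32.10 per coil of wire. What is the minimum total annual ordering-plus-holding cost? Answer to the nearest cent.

Annual demand D = 341 × 50 = 17,050.
EOQ = √(2DS/H) = √(2 × 17,050 × 231 / 32.1) ≈ 495.37.
At Q*, ordering cost (D/Q*)S equals holding cost (Q*/2)H, each = √(DSH/2).
Minimum total = √(2DSH) = √(2 × 17,050 × 231 × 32.1) ≈ 15901.412.

TC* ≈ $15,901.41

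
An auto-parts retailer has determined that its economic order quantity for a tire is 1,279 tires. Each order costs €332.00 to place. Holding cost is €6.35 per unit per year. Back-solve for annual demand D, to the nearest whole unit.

Squaring Q* = √(2DS/H) gives Q*² = 2DS/H.
From Q* = √(2DS/H): D = Q*²H / (2S) = 1,279² × 6.35 / (2 × 332) = 15643.961.

D ≈ 15,644 tires per year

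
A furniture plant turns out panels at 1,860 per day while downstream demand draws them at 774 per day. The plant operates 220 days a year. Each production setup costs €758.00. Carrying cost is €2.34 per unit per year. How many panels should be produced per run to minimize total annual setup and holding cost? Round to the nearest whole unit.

Annual demand D = 774 × 220 = 170,280.
Production build-up factor (1 − d/p) = 1 − 774/1,860 = 0.5839.
Q* = √(2DS / (H(1 − d/p))) = √(2 × 170,280 × 758 / (2.34 × 0.5839)).
= √(258,144,480 / 1.3663) ≈ 13745.643.

Q* ≈ 13,746 panels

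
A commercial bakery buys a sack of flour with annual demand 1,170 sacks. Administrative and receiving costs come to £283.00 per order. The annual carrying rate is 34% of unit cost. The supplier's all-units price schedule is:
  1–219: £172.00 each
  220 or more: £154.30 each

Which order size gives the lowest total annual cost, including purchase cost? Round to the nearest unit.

Holding cost per unit per year at price C is H = 0.34·C.
Candidates are each tier's EOQ (if it falls in that tier) and each price-break quantity.
EOQ at £172.00 = 106.4 (feasible in tier 1): TC = 1,170×£172.00 + (1,170/106.4)×283 + (106.4/2)×0.34×£172.00 = £207,463.07.
EOQ at £154.30 = 112.4 < 220, so use break Q=220: TC = 1,170×£154.30 + (1,170/220.0)×283 + (220.0/2)×0.34×£154.30 = £187,806.87.
Lowest total cost is £187,806.87 at Q = 220.0.

Q* ≈ 220 sacks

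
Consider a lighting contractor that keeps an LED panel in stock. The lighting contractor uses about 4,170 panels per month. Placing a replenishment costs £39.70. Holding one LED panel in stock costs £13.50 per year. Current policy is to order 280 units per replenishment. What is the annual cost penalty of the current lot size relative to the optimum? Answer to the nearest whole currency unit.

Extra cost ≈ £1,661 per year

Annual demand D = 4,170 × 12 = 50,040.
EOQ = √(2DS/H) = √(2 × 50,040 × 39.7 / 13.5) ≈ 542.50.
Cost at Q* = (D/Q*)S + (Q*/2)H = √(2DSH) ≈ £7,323.79.
Cost at Q = 280: (50,040/280)×39.7 + (280/2)×13.5 = £7,094.96 + £1,890.00 = £8,984.96.
Excess = £8,984.96 − £7,323.79 = £1,661.17.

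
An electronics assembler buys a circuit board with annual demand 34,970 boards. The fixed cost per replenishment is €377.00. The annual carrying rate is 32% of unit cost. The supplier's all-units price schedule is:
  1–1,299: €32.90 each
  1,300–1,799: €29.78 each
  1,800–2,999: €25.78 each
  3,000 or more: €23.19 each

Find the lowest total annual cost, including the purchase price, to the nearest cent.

Holding cost per unit per year at price C is H = 0.32·C.
Candidates are each tier's EOQ (if it falls in that tier) and each price-break quantity.
Tier 1 (€32.90): EOQ = 1582.6 exceeds tier's upper bound 1299, so this tier is dominated.
EOQ at €29.78 = 1663.4 (feasible in tier 2): TC = 34,970×€29.78 + (34,970/1663.4)×377 + (1663.4/2)×0.32×€29.78 = €1,057,258.12.
EOQ at €25.78 = 1787.8 < 1800, so use break Q=1800: TC = 34,970×€25.78 + (34,970/1800.0)×377 + (1800.0/2)×0.32×€25.78 = €916,275.51.
EOQ at €23.19 = 1885.0 < 3000, so use break Q=3000: TC = 34,970×€23.19 + (34,970/3000.0)×377 + (3000.0/2)×0.32×€23.19 = €826,480.06.
Lowest total cost among the candidates is at Q = 3000.0.

TC* ≈ €826,480.06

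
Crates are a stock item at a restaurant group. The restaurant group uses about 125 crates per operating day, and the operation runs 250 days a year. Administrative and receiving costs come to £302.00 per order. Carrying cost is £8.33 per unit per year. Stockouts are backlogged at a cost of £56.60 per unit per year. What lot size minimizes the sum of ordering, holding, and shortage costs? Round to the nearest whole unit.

Annual demand D = 125 × 250 = 31,250.
With planned backorders, Q* = √(2DS/H) · √((H+B)/B).
√(2DS/H) = √(2 × 31,250 × 302 / 8.33) = 1505.293.
√((H+B)/B) = √((8.33+56.6)/56.6) = 1.0711.
Q* ≈ 1612.261.

Q* ≈ 1,612 crates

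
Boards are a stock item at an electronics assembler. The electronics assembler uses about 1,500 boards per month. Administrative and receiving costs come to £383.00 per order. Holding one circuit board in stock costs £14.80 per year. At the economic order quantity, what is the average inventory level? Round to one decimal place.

Annual demand D = 1,500 × 12 = 18,000.
The optimal lot size = √(2DS/H) = √(2 × 18,000 × 383 / 14.8) ≈ 965.21.
Average inventory = Q*/2 ≈ 965.21 / 2 = 482.603.

Average inventory ≈ 482.6 boards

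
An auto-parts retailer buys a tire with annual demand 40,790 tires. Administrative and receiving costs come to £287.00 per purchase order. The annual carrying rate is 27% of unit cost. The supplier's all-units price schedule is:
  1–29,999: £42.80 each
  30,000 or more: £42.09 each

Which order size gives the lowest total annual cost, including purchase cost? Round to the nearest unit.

Holding cost per unit per year at price C is H = 0.27·C.
Candidates are each tier's EOQ (if it falls in that tier) and each price-break quantity.
EOQ at £42.80 = 1423.4 (feasible in tier 1): TC = 40,790×£42.80 + (40,790/1423.4)×287 + (1423.4/2)×0.27×£42.80 = £1,762,260.89.
EOQ at £42.09 = 1435.4 < 30000, so use break Q=30000: TC = 40,790×£42.09 + (40,790/30000.0)×287 + (30000.0/2)×0.27×£42.09 = £1,887,705.82.
Lowest total cost is £1,762,260.89 at Q = 1423.4.

Q* ≈ 1,423 tires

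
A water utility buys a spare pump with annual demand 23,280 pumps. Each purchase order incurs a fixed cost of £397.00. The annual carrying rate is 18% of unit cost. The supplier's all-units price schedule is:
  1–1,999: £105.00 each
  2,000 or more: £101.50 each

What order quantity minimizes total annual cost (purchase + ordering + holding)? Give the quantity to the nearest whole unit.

Q* ≈ 2,000 pumps

Holding cost per unit per year at price C is H = 0.18·C.
For each price level, check whether its EOQ is feasible; otherwise the best quantity at that price is the breakpoint.
EOQ at £105.00 = 988.9 (feasible in tier 1): TC = 23,280×£105.00 + (23,280/988.9)×397 + (988.9/2)×0.18×£105.00 = £2,463,091.00.
EOQ at £101.50 = 1005.8 < 2000, so use break Q=2000: TC = 23,280×£101.50 + (23,280/2000.0)×397 + (2000.0/2)×0.18×£101.50 = £2,385,811.08.
Lowest total cost is £2,385,811.08 at Q = 2000.0.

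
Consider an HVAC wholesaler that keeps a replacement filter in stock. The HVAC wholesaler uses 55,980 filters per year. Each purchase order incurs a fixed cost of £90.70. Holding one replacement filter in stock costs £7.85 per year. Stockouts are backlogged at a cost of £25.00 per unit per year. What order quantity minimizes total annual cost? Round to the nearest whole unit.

Q* ≈ 1,304 filters

With planned backorders, Q* = √(2DS/H) · √((H+B)/B).
√(2DS/H) = √(2 × 55,980 × 90.7 / 7.85) = 1137.366.
√((H+B)/B) = √((7.85+25)/25) = 1.1463.
Q* ≈ 1303.761.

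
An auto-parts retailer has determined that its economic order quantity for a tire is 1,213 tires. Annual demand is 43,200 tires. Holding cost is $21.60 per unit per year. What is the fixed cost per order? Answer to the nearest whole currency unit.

S ≈ $368

Squaring Q* = √(2DS/H) gives Q*² = 2DS/H.
From Q* = √(2DS/H): S = Q*²H / (2D) = 1,213² × 21.6 / (2 × 43,200) = 367.8423.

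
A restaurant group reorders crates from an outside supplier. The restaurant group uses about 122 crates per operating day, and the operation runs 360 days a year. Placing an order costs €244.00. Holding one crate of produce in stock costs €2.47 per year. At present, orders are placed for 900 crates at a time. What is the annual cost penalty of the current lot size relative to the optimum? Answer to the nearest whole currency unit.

Annual demand D = 122 × 360 = 43,920.
EOQ = √(2DS/H) = √(2 × 43,920 × 244 / 2.47) ≈ 2945.73.
Cost at Q* = (D/Q*)S + (Q*/2)H = √(2DSH) ≈ €7,275.95.
Cost at Q = 900: (43,920/900)×244 + (900/2)×2.47 = €11,907.20 + €1,111.50 = €13,018.70.
Excess = €13,018.70 − €7,275.95 = €5,742.75.

Extra cost ≈ €5,743 per year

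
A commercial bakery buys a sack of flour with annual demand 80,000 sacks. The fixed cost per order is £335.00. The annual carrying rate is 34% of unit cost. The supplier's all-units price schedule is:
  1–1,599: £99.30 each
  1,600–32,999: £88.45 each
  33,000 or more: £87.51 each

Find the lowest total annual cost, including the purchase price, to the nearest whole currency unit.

Holding cost per unit per year at price C is H = 0.34·C.
Evaluate total cost at each tier's feasible EOQ or, if the EOQ is below the tier, at the tier's minimum quantity.
EOQ at £99.30 = 1260.0 (feasible in tier 1): TC = 80,000×£99.30 + (80,000/1260.0)×335 + (1260.0/2)×0.34×£99.30 = £7,986,539.90.
EOQ at £88.45 = 1335.0 < 1600, so use break Q=1600: TC = 80,000×£88.45 + (80,000/1600.0)×335 + (1600.0/2)×0.34×£88.45 = £7,116,808.40.
EOQ at £87.51 = 1342.2 < 33000, so use break Q=33000: TC = 80,000×£87.51 + (80,000/33000.0)×335 + (33000.0/2)×0.34×£87.51 = £7,492,543.22.
Lowest total cost among the candidates is at Q = 1600.0.

TC* ≈ £7,116,808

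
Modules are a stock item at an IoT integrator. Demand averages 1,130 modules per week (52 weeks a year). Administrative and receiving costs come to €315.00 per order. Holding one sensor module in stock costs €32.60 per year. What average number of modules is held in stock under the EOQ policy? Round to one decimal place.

Average inventory ≈ 532.8 modules

Annual demand D = 1,130 × 52 = 58,760.
Q* = √(2DS/H) = √(2 × 58,760 × 315 / 32.6) ≈ 1065.62.
Average inventory = Q*/2 ≈ 1065.62 / 2 = 532.810.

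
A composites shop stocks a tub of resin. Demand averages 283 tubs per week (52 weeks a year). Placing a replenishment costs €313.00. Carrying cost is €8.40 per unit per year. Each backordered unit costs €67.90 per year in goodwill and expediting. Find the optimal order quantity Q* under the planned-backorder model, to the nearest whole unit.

Q* ≈ 1,110 tubs

Annual demand D = 283 × 52 = 14,716.
With planned backorders, Q* = √(2DS/H) · √((H+B)/B).
√(2DS/H) = √(2 × 14,716 × 313 / 8.4) = 1047.231.
√((H+B)/B) = √((8.4+67.9)/67.9) = 1.0601.
Q* ≈ 1110.120.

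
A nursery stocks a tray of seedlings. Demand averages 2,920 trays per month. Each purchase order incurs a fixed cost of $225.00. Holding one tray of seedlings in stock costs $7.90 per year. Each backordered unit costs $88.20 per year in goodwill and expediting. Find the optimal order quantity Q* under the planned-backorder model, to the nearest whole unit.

Q* ≈ 1,475 trays

Annual demand D = 2,920 × 12 = 35,040.
With planned backorders, Q* = √(2DS/H) · √((H+B)/B).
√(2DS/H) = √(2 × 35,040 × 225 / 7.9) = 1412.781.
√((H+B)/B) = √((7.9+88.2)/88.2) = 1.0438.
Q* ≈ 1474.695.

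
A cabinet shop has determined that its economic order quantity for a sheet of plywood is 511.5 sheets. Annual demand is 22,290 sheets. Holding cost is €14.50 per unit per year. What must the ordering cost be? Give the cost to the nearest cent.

Squaring Q* = √(2DS/H) gives Q*² = 2DS/H.
From Q* = √(2DS/H): S = Q*²H / (2D) = 511.5² × 14.5 / (2 × 22,290) = 85.0980.

S ≈ €85.10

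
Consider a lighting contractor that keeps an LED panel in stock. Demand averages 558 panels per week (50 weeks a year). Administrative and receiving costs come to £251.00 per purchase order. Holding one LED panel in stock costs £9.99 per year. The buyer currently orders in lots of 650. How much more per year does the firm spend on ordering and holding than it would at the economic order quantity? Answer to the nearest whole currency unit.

Extra cost ≈ £2,192 per year

Annual demand D = 558 × 50 = 27,900.
EOQ = √(2DS/H) = √(2 × 27,900 × 251 / 9.99) ≈ 1184.05.
Cost at Q* = (D/Q*)S + (Q*/2)H = √(2DSH) ≈ £11,828.69.
Cost at Q = 650: (27,900/650)×251 + (650/2)×9.99 = £10,773.69 + £3,246.75 = £14,020.44.
Excess = £14,020.44 − £11,828.69 = £2,191.75.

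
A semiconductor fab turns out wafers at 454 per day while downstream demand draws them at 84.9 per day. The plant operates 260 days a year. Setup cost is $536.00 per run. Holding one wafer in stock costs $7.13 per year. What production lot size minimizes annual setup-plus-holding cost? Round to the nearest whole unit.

Annual demand D = 84.9 × 260 = 22,074.
Production build-up factor (1 − d/p) = 1 − 84.9/454 = 0.8130.
Q* = √(2DS / (H(1 − d/p))) = √(2 × 22,074 × 536 / (7.13 × 0.8130)).
= √(23,663,328 / 5.7967) ≈ 2020.454.

Q* ≈ 2,020 wafers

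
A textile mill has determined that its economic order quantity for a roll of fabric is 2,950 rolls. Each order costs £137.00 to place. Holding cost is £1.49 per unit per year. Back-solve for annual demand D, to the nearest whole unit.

Invert the EOQ relation Q*² = 2DS/H.
From Q* = √(2DS/H): D = Q*²H / (2S) = 2,950² × 1.49 / (2 × 137) = 47323.814.

D ≈ 47,324 rolls per year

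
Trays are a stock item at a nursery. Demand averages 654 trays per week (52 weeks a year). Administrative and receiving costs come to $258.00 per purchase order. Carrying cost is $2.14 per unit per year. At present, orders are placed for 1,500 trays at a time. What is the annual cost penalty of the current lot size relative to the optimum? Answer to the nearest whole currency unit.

Extra cost ≈ $1,326 per year

Annual demand D = 654 × 52 = 34,008.
EOQ = √(2DS/H) = √(2 × 34,008 × 258 / 2.14) ≈ 2863.57.
Cost at Q* = (D/Q*)S + (Q*/2)H = √(2DSH) ≈ $6,128.05.
Cost at Q = 1,500: (34,008/1,500)×258 + (1,500/2)×2.14 = $5,849.38 + $1,605.00 = $7,454.38.
Excess = $7,454.38 − $6,128.05 = $1,326.33.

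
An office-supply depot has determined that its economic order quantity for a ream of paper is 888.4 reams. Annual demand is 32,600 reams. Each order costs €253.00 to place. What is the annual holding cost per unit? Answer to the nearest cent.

Squaring Q* = √(2DS/H) gives Q*² = 2DS/H.
From Q* = √(2DS/H): H = 2DS / Q*² = 2 × 32,600 × 253 / 888.4² = 20.9002.

H ≈ €20.90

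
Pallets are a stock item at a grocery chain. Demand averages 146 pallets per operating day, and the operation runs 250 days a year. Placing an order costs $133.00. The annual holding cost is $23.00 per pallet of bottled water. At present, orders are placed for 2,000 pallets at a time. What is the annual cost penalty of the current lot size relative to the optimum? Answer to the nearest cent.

Annual demand D = 146 × 250 = 36,500.
EOQ = √(2DS/H) = √(2 × 36,500 × 133 / 23) ≈ 649.72.
Cost at Q* = (D/Q*)S + (Q*/2)H = √(2DSH) ≈ $14,943.46.
Cost at Q = 2,000: (36,500/2,000)×133 + (2,000/2)×23 = $2,427.25 + $23,000.00 = $25,427.25.
Excess = $25,427.25 − $14,943.46 = $10,483.79.

Extra cost ≈ $10,483.79 per year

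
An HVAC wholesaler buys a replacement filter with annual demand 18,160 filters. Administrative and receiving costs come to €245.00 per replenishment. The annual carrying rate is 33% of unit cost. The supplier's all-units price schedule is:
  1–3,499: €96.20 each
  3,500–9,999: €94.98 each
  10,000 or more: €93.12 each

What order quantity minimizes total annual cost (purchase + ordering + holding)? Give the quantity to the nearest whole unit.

Q* ≈ 529 filters

Holding cost per unit per year at price C is H = 0.33·C.
For each price level, check whether its EOQ is feasible; otherwise the best quantity at that price is the breakpoint.
EOQ at €96.20 = 529.4 (feasible in tier 1): TC = 18,160×€96.20 + (18,160/529.4)×245 + (529.4/2)×0.33×€96.20 = €1,763,799.40.
EOQ at €94.98 = 532.8 < 3500, so use break Q=3500: TC = 18,160×€94.98 + (18,160/3500.0)×245 + (3500.0/2)×0.33×€94.98 = €1,780,958.95.
EOQ at €93.12 = 538.1 < 10000, so use break Q=10000: TC = 18,160×€93.12 + (18,160/10000.0)×245 + (10000.0/2)×0.33×€93.12 = €1,845,152.12.
Lowest total cost is €1,763,799.40 at Q = 529.4.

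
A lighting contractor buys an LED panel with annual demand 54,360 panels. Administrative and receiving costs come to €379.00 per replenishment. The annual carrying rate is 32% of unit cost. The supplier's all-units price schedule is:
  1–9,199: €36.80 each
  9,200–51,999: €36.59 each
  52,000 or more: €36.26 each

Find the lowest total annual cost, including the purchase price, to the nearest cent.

Holding cost per unit per year at price C is H = 0.32·C.
For each price level, check whether its EOQ is feasible; otherwise the best quantity at that price is the breakpoint.
EOQ at €36.80 = 1870.6 (feasible in tier 1): TC = 54,360×€36.80 + (54,360/1870.6)×379 + (1870.6/2)×0.32×€36.80 = €2,022,475.91.
EOQ at €36.59 = 1875.9 < 9200, so use break Q=9200: TC = 54,360×€36.59 + (54,360/9200.0)×379 + (9200.0/2)×0.32×€36.59 = €2,045,132.28.
EOQ at €36.26 = 1884.5 < 52000, so use break Q=52000: TC = 54,360×€36.26 + (54,360/52000.0)×379 + (52000.0/2)×0.32×€36.26 = €2,273,173.00.
Lowest total cost among the candidates is at Q = 1870.6.

TC* ≈ €2,022,475.91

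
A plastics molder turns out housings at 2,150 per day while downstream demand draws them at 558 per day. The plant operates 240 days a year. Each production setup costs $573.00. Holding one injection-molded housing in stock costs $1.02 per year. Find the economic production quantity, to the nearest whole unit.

Annual demand D = 558 × 240 = 133,920.
Production build-up factor (1 − d/p) = 1 − 558/2,150 = 0.7405.
Q* = √(2DS / (H(1 − d/p))) = √(2 × 133,920 × 573 / (1.02 × 0.7405)).
= √(153,472,320 / 0.7553) ≈ 14254.850.

Q* ≈ 14,255 housings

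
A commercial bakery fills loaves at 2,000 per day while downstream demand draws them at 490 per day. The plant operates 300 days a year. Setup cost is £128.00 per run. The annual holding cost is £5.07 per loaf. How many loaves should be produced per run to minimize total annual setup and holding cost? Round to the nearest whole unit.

Annual demand D = 490 × 300 = 147,000.
Production build-up factor (1 − d/p) = 1 − 490/2,000 = 0.7550.
Q* = √(2DS / (H(1 − d/p))) = √(2 × 147,000 × 128 / (5.07 × 0.7550)).
= √(37,632,000 / 3.8279) ≈ 3135.459.

Q* ≈ 3,135 loaves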